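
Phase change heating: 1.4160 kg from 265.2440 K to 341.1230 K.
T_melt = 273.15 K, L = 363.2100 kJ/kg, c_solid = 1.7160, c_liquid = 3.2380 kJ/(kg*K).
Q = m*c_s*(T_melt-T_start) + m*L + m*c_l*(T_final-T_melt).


Q1 (sensible, solid) = 1.4160 * 1.7160 * 7.9060 = 19.2104 kJ
Q2 (latent) = 1.4160 * 363.2100 = 514.3054 kJ
Q3 (sensible, liquid) = 1.4160 * 3.2380 * 67.9730 = 311.6567 kJ
Q_total = 845.1726 kJ

845.1726 kJ


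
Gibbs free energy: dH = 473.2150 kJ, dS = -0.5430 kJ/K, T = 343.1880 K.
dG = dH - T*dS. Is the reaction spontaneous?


T*dS = 343.1880 * -0.5430 = -186.3511 kJ
dG = 473.2150 + 186.3511 = 659.5661 kJ (non-spontaneous)

dG = 659.5661 kJ, non-spontaneous


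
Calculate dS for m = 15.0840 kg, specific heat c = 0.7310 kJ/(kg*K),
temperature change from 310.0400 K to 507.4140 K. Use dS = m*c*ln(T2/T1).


T2/T1 = 1.6366
ln(T2/T1) = 0.4926
dS = 15.0840 * 0.7310 * 0.4926 = 5.4319 kJ/K

5.4319 kJ/K


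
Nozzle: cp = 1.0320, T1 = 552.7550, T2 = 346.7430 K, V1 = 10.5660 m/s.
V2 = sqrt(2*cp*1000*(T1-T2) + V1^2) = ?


dT = 206.0120 K
2*cp*1000*dT = 425208.7680
V1^2 = 111.6404
V2 = sqrt(425320.4084) = 652.1659 m/s

652.1659 m/s


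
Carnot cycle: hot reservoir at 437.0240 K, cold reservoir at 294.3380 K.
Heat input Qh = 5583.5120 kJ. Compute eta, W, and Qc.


eta = 1 - 294.3380/437.0240 = 0.3265
W = 0.3265 * 5583.5120 = 1822.9868 kJ
Qc = 5583.5120 - 1822.9868 = 3760.5252 kJ

eta = 32.6495%, W = 1822.9868 kJ, Qc = 3760.5252 kJ


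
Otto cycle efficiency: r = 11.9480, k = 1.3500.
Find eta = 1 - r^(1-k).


r^(k-1) = 2.3826
eta = 1 - 1/2.3826 = 0.5803 = 58.0293%

58.0293%


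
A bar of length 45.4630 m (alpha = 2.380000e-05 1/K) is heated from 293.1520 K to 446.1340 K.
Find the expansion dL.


dT = 152.9820 K
dL = 2.380000e-05 * 45.4630 * 152.9820 = 0.165529 m
L_final = 45.628529 m

dL = 0.165529 m


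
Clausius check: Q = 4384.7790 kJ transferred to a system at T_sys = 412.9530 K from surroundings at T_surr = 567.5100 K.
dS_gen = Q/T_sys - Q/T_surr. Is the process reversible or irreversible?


dS_sys = 4384.7790/412.9530 = 10.6181 kJ/K
dS_surr = -4384.7790/567.5100 = -7.7263 kJ/K
dS_gen = 10.6181 - 7.7263 = 2.8918 kJ/K (irreversible)

dS_gen = 2.8918 kJ/K, irreversible


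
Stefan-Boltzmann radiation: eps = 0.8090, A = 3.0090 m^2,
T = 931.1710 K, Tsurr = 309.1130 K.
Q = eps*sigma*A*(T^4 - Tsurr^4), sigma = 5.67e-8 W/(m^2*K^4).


T^4 = 7.5183e+11
Tsurr^4 = 9.1300e+09
Q = 0.8090 * 5.67e-8 * 3.0090 * 7.4270e+11 = 102509.7813 W

102509.7813 W


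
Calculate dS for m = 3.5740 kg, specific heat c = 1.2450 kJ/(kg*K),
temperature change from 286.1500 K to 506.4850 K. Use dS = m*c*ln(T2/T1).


T2/T1 = 1.7700
ln(T2/T1) = 0.5710
dS = 3.5740 * 1.2450 * 0.5710 = 2.5406 kJ/K

2.5406 kJ/K


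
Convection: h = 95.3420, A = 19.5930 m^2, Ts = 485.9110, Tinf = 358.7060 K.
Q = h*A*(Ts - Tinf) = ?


dT = 127.2050 K
Q = 95.3420 * 19.5930 * 127.2050 = 237623.4947 W

237623.4947 W


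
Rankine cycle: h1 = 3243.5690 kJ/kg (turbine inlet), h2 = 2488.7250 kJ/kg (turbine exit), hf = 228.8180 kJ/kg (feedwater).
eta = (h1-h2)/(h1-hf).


W = 754.8440 kJ/kg
Q_in = 3014.7510 kJ/kg
eta = 0.2504 = 25.0384%

eta = 25.0384%


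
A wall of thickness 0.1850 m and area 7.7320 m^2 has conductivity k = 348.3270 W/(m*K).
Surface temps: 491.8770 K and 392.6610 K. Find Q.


dT = 99.2160 K
Q = 348.3270 * 7.7320 * 99.2160 / 0.1850 = 1444404.9575 W

1444404.9575 W


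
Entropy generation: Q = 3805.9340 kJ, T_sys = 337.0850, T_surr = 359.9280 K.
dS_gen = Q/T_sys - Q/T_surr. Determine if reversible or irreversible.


dS_sys = 3805.9340/337.0850 = 11.2907 kJ/K
dS_surr = -3805.9340/359.9280 = -10.5742 kJ/K
dS_gen = 11.2907 - 10.5742 = 0.7166 kJ/K (irreversible)

dS_gen = 0.7166 kJ/K, irreversible


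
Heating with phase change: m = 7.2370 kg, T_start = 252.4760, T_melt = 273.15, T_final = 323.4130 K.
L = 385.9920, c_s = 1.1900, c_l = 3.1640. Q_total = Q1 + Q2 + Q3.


Q1 (sensible, solid) = 7.2370 * 1.1900 * 20.6740 = 178.0451 kJ
Q2 (latent) = 7.2370 * 385.9920 = 2793.4241 kJ
Q3 (sensible, liquid) = 7.2370 * 3.1640 * 50.2630 = 1150.9155 kJ
Q_total = 4122.3848 kJ

4122.3848 kJ


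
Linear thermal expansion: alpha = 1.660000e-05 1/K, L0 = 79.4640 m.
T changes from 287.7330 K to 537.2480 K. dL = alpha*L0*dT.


dT = 249.5150 K
dL = 1.660000e-05 * 79.4640 * 249.5150 = 0.329136 m
L_final = 79.793136 m

dL = 0.329136 m


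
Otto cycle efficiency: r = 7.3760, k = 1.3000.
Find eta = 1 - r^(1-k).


r^(k-1) = 1.8212
eta = 1 - 1/1.8212 = 0.4509 = 45.0897%

45.0897%


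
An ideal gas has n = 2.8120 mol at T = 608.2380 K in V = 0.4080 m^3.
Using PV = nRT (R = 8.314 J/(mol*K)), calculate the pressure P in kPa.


P = nRT/V = 2.8120 * 8.314 * 608.2380 / 0.4080
= 14219.9767 / 0.4080 = 34852.8842 Pa = 34.8529 kPa

34.8529 kPa


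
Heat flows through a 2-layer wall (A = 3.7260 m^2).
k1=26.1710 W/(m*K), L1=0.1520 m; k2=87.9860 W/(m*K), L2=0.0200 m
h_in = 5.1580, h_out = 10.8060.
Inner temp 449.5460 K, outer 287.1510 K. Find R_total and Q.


R_conv_in = 1/(5.1580*3.7260) = 0.0520
R_1 = 0.1520/(26.1710*3.7260) = 0.0016
R_2 = 0.0200/(87.9860*3.7260) = 6.1006e-05
R_conv_out = 1/(10.8060*3.7260) = 0.0248
R_total = 0.0785 K/W
Q = 162.3950 / 0.0785 = 2069.0159 W

R_total = 0.0785 K/W, Q = 2069.0159 W


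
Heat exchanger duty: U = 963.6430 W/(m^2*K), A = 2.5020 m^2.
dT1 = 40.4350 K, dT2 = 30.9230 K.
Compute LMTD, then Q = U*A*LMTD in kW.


LMTD = 35.4667 K
Q = 963.6430 * 2.5020 * 35.4667 = 85511.3625 W = 85.5114 kW

85.5114 kW


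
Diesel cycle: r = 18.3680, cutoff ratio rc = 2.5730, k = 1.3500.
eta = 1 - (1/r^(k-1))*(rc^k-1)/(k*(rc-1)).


r^(k-1) = 2.7696
rc^k = 3.5817
eta = 0.5610 = 56.1037%

56.1037%


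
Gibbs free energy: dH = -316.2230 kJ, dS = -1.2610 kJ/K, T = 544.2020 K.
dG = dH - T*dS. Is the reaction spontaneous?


T*dS = 544.2020 * -1.2610 = -686.2387 kJ
dG = -316.2230 + 686.2387 = 370.0157 kJ (non-spontaneous)

dG = 370.0157 kJ, non-spontaneous


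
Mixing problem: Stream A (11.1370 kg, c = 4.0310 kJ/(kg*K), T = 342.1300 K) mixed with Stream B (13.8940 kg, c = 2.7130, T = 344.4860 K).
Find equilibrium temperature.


num = 28344.5273
den = 82.5877
Tf = 343.2053 K

343.2053 K


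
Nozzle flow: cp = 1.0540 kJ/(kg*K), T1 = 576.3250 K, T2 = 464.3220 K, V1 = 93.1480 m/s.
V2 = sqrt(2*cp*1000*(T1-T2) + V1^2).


dT = 112.0030 K
2*cp*1000*dT = 236102.3240
V1^2 = 8676.5499
V2 = sqrt(244778.8739) = 494.7513 m/s

494.7513 m/s


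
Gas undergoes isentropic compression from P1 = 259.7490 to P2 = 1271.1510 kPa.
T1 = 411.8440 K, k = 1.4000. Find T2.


(k-1)/k = 0.2857
(P2/P1)^exp = 1.5741
T2 = 411.8440 * 1.5741 = 648.2965 K

648.2965 K


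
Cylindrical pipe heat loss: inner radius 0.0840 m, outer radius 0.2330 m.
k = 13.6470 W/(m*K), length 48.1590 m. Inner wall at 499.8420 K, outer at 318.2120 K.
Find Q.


dT = 181.6300 K
ln(ro/ri) = 1.0202
Q = 2*pi*13.6470*48.1590*181.6300 / 1.0202 = 735169.6434 W

735169.6434 W


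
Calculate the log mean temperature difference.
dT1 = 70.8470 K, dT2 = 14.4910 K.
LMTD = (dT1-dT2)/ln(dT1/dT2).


dT1/dT2 = 4.8890
ln(dT1/dT2) = 1.5870
LMTD = 56.3560 / 1.5870 = 35.5111 K

35.5111 K


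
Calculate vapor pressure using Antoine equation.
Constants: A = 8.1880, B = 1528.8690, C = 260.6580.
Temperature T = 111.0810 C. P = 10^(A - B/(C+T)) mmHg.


C+T = 371.7390
B/(C+T) = 4.1127
log10(P) = 8.1880 - 4.1127 = 4.0753
P = 10^4.0753 = 11891.9080 mmHg

11891.9080 mmHg


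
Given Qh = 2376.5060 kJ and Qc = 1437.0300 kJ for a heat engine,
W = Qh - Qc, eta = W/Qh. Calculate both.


W = 2376.5060 - 1437.0300 = 939.4760 kJ
eta = 939.4760 / 2376.5060 = 0.3953 = 39.5318%

W = 939.4760 kJ, eta = 39.5318%


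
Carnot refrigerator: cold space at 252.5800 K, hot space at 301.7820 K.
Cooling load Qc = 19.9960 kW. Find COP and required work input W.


COP = 252.5800 / 49.2020 = 5.1335
W = 19.9960 / 5.1335 = 3.8952 kW

COP = 5.1335, W = 3.8952 kW


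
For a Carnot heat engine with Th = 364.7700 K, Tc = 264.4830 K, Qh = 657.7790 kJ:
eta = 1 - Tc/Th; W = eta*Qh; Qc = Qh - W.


eta = 1 - 264.4830/364.7700 = 0.2749
W = 0.2749 * 657.7790 = 180.8446 kJ
Qc = 657.7790 - 180.8446 = 476.9344 kJ

eta = 27.4932%, W = 180.8446 kJ, Qc = 476.9344 kJ


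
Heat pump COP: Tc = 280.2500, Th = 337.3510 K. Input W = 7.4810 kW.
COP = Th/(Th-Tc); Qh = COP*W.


COP = 337.3510 / 57.1010 = 5.9080
Qh = 5.9080 * 7.4810 = 44.1975 kW

COP = 5.9080, Qh = 44.1975 kW


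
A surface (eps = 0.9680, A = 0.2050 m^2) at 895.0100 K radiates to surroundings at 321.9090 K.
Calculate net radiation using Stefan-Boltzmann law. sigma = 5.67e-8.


T^4 = 6.4167e+11
Tsurr^4 = 1.0738e+10
Q = 0.9680 * 5.67e-8 * 0.2050 * 6.3093e+11 = 7098.9561 W

7098.9561 W


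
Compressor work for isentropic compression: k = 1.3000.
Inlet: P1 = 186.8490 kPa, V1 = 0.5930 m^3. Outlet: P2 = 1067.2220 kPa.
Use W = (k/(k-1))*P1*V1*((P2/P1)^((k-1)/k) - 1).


(k-1)/k = 0.2308
(P2/P1)^exp = 1.4950
W = 4.3333 * 186.8490 * 0.5930 * (1.4950 - 1) = 237.6636 kJ

237.6636 kJ


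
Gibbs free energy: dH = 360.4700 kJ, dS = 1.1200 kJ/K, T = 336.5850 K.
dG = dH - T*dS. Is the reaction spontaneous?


T*dS = 336.5850 * 1.1200 = 376.9752 kJ
dG = 360.4700 - 376.9752 = -16.5052 kJ (spontaneous)

dG = -16.5052 kJ, spontaneous


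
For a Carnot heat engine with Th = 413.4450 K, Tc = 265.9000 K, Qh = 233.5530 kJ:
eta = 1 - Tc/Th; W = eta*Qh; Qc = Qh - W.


eta = 1 - 265.9000/413.4450 = 0.3569
W = 0.3569 * 233.5530 = 83.3474 kJ
Qc = 233.5530 - 83.3474 = 150.2056 kJ

eta = 35.6867%, W = 83.3474 kJ, Qc = 150.2056 kJ


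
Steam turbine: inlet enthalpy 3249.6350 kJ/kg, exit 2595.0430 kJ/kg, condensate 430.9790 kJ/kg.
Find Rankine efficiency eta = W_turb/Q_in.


W = 654.5920 kJ/kg
Q_in = 2818.6560 kJ/kg
eta = 0.2322 = 23.2236%

eta = 23.2236%


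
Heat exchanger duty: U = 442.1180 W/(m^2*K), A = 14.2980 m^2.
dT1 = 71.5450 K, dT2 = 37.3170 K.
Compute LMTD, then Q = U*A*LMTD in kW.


LMTD = 52.5875 K
Q = 442.1180 * 14.2980 * 52.5875 = 332426.5203 W = 332.4265 kW

332.4265 kW


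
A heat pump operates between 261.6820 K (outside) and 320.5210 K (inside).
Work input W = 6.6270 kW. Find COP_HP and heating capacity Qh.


COP = 320.5210 / 58.8390 = 5.4474
Qh = 5.4474 * 6.6270 = 36.1001 kW

COP = 5.4474, Qh = 36.1001 kW


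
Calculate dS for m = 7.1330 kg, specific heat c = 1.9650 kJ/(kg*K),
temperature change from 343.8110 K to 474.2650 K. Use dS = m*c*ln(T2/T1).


T2/T1 = 1.3794
ln(T2/T1) = 0.3217
dS = 7.1330 * 1.9650 * 0.3217 = 4.5087 kJ/K

4.5087 kJ/K


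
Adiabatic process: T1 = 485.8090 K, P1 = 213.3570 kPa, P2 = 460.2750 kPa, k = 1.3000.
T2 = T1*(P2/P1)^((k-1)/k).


(k-1)/k = 0.2308
(P2/P1)^exp = 1.1941
T2 = 485.8090 * 1.1941 = 580.1253 K

580.1253 K


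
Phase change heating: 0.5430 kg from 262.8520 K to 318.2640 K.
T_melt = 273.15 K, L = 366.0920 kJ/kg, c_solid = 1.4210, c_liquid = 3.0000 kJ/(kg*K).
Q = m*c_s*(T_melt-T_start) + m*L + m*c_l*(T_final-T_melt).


Q1 (sensible, solid) = 0.5430 * 1.4210 * 10.2980 = 7.9460 kJ
Q2 (latent) = 0.5430 * 366.0920 = 198.7880 kJ
Q3 (sensible, liquid) = 0.5430 * 3.0000 * 45.1140 = 73.4907 kJ
Q_total = 280.2246 kJ

280.2246 kJ


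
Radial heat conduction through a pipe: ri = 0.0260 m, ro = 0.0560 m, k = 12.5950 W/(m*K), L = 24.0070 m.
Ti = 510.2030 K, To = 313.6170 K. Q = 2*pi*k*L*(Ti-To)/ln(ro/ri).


dT = 196.5860 K
ln(ro/ri) = 0.7673
Q = 2*pi*12.5950*24.0070*196.5860 / 0.7673 = 486775.4926 W

486775.4926 W


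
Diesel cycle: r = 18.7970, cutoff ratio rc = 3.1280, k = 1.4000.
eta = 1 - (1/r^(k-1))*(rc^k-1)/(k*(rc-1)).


r^(k-1) = 3.2332
rc^k = 4.9360
eta = 0.5914 = 59.1382%

59.1382%


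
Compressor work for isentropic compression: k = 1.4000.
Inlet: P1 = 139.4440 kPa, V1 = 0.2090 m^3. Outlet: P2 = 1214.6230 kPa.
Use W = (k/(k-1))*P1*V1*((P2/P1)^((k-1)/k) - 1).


(k-1)/k = 0.2857
(P2/P1)^exp = 1.8560
W = 3.5000 * 139.4440 * 0.2090 * (1.8560 - 1) = 87.3172 kJ

87.3172 kJ


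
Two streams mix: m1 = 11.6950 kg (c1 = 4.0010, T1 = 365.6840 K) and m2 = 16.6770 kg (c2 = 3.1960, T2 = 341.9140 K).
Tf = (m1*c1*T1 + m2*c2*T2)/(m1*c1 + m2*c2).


num = 35334.8851
den = 100.0914
Tf = 353.0262 K

353.0262 K


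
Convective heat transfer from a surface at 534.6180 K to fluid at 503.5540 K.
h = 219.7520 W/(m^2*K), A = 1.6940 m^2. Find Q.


dT = 31.0640 K
Q = 219.7520 * 1.6940 * 31.0640 = 11563.8812 W

11563.8812 W


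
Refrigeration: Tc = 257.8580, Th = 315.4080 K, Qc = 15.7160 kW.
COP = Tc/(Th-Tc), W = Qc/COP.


COP = 257.8580 / 57.5500 = 4.4806
W = 15.7160 / 4.4806 = 3.5076 kW

COP = 4.4806, W = 3.5076 kW


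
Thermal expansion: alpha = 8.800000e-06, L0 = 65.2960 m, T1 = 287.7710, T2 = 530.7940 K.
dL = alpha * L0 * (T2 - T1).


dT = 243.0230 K
dL = 8.800000e-06 * 65.2960 * 243.0230 = 0.139642 m
L_final = 65.435642 m

dL = 0.139642 m


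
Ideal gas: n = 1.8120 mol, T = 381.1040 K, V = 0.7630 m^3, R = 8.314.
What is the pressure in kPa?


P = nRT/V = 1.8120 * 8.314 * 381.1040 / 0.7630
= 5741.3196 / 0.7630 = 7524.6652 Pa = 7.5247 kPa

7.5247 kPa


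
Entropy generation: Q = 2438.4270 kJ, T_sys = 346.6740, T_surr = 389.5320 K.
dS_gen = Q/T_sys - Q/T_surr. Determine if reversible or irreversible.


dS_sys = 2438.4270/346.6740 = 7.0338 kJ/K
dS_surr = -2438.4270/389.5320 = -6.2599 kJ/K
dS_gen = 7.0338 - 6.2599 = 0.7739 kJ/K (irreversible)

dS_gen = 0.7739 kJ/K, irreversible


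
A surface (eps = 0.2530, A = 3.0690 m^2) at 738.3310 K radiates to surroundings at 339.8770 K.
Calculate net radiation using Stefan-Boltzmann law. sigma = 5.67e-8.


T^4 = 2.9717e+11
Tsurr^4 = 1.3344e+10
Q = 0.2530 * 5.67e-8 * 3.0690 * 2.8383e+11 = 12495.4534 W

12495.4534 W


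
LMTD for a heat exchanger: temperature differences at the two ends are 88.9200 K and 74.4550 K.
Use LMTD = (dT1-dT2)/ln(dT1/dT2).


dT1/dT2 = 1.1943
ln(dT1/dT2) = 0.1775
LMTD = 14.4650 / 0.1775 = 81.4736 K

81.4736 K


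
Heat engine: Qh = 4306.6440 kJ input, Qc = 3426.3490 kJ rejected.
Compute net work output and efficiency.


W = 4306.6440 - 3426.3490 = 880.2950 kJ
eta = 880.2950 / 4306.6440 = 0.2044 = 20.4404%

W = 880.2950 kJ, eta = 20.4404%


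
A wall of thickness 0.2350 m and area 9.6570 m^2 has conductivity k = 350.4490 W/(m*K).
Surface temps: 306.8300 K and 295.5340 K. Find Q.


dT = 11.2960 K
Q = 350.4490 * 9.6570 * 11.2960 / 0.2350 = 162676.1471 W

162676.1471 W


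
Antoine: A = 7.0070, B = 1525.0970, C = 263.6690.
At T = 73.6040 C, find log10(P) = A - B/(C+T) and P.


C+T = 337.2730
B/(C+T) = 4.5218
log10(P) = 7.0070 - 4.5218 = 2.4852
P = 10^2.4852 = 305.5996 mmHg

305.5996 mmHg


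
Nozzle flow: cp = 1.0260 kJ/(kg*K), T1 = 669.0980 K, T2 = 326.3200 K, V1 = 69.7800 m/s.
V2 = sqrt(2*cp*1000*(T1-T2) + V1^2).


dT = 342.7780 K
2*cp*1000*dT = 703380.4560
V1^2 = 4869.2484
V2 = sqrt(708249.7044) = 841.5757 m/s

841.5757 m/s


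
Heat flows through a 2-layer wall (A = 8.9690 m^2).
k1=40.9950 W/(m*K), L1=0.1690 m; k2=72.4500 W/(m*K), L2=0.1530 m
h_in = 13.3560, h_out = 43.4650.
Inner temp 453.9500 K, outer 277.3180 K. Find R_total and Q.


R_conv_in = 1/(13.3560*8.9690) = 0.0083
R_1 = 0.1690/(40.9950*8.9690) = 0.0005
R_2 = 0.1530/(72.4500*8.9690) = 0.0002
R_conv_out = 1/(43.4650*8.9690) = 0.0026
R_total = 0.0116 K/W
Q = 176.6320 / 0.0116 = 15216.1340 W

R_total = 0.0116 K/W, Q = 15216.1340 W


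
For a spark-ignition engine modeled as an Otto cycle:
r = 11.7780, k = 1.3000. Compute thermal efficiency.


r^(k-1) = 2.0957
eta = 1 - 1/2.0957 = 0.5228 = 52.2824%

52.2824%


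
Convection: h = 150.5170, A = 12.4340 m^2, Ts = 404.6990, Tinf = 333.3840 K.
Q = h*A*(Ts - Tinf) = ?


dT = 71.3150 K
Q = 150.5170 * 12.4340 * 71.3150 = 133468.0463 W

133468.0463 W


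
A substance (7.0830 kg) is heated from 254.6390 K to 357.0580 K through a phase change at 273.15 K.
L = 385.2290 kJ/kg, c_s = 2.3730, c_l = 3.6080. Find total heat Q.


Q1 (sensible, solid) = 7.0830 * 2.3730 * 18.5110 = 311.1321 kJ
Q2 (latent) = 7.0830 * 385.2290 = 2728.5770 kJ
Q3 (sensible, liquid) = 7.0830 * 3.6080 * 83.9080 = 2144.3079 kJ
Q_total = 5184.0170 kJ

5184.0170 kJ


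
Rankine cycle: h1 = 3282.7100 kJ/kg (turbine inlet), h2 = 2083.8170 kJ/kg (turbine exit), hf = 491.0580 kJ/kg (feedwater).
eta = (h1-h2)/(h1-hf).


W = 1198.8930 kJ/kg
Q_in = 2791.6520 kJ/kg
eta = 0.4295 = 42.9456%

eta = 42.9456%


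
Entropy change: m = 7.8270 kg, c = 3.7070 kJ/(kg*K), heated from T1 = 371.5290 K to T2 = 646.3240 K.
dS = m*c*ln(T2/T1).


T2/T1 = 1.7396
ln(T2/T1) = 0.5537
dS = 7.8270 * 3.7070 * 0.5537 = 16.0647 kJ/K

16.0647 kJ/K


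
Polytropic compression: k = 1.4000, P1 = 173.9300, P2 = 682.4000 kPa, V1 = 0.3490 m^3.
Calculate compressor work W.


(k-1)/k = 0.2857
(P2/P1)^exp = 1.4778
W = 3.5000 * 173.9300 * 0.3490 * (1.4778 - 1) = 101.5132 kJ

101.5132 kJ


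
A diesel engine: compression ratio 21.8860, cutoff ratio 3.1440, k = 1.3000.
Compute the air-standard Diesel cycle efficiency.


r^(k-1) = 2.5238
rc^k = 4.4333
eta = 0.5119 = 51.1917%

51.1917%


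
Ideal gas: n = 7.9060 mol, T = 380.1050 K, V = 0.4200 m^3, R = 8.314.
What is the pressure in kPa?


P = nRT/V = 7.9060 * 8.314 * 380.1050 / 0.4200
= 24984.4856 / 0.4200 = 59486.8705 Pa = 59.4869 kPa

59.4869 kPa


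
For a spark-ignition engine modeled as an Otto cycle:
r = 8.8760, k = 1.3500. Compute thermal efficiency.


r^(k-1) = 2.1472
eta = 1 - 1/2.1472 = 0.5343 = 53.4281%

53.4281%


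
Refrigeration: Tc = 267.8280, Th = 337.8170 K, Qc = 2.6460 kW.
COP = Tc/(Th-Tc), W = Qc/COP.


COP = 267.8280 / 69.9890 = 3.8267
W = 2.6460 / 3.8267 = 0.6915 kW

COP = 3.8267, W = 0.6915 kW


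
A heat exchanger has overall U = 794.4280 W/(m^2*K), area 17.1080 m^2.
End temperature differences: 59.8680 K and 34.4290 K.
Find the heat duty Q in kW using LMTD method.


LMTD = 45.9816 K
Q = 794.4280 * 17.1080 * 45.9816 = 624939.4856 W = 624.9395 kW

624.9395 kW


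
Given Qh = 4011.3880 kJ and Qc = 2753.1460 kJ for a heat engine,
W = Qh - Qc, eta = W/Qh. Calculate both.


W = 4011.3880 - 2753.1460 = 1258.2420 kJ
eta = 1258.2420 / 4011.3880 = 0.3137 = 31.3667%

W = 1258.2420 kJ, eta = 31.3667%


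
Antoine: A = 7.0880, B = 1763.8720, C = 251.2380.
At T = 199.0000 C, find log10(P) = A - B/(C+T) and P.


C+T = 450.2380
B/(C+T) = 3.9176
log10(P) = 7.0880 - 3.9176 = 3.1704
P = 10^3.1704 = 1480.3228 mmHg

1480.3228 mmHg


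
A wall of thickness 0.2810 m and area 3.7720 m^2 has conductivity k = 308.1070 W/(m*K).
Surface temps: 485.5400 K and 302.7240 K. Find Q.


dT = 182.8160 K
Q = 308.1070 * 3.7720 * 182.8160 / 0.2810 = 756103.2971 W

756103.2971 W


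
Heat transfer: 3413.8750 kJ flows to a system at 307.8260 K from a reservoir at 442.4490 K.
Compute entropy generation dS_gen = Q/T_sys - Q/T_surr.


dS_sys = 3413.8750/307.8260 = 11.0903 kJ/K
dS_surr = -3413.8750/442.4490 = -7.7159 kJ/K
dS_gen = 11.0903 - 7.7159 = 3.3744 kJ/K (irreversible)

dS_gen = 3.3744 kJ/K, irreversible


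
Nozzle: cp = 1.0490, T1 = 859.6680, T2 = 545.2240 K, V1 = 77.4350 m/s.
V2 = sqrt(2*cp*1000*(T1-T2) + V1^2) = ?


dT = 314.4440 K
2*cp*1000*dT = 659703.5120
V1^2 = 5996.1792
V2 = sqrt(665699.6912) = 815.9042 m/s

815.9042 m/s


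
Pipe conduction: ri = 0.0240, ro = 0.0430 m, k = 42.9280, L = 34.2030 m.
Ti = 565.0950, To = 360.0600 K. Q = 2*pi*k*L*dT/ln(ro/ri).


dT = 205.0350 K
ln(ro/ri) = 0.5831
Q = 2*pi*42.9280*34.2030*205.0350 / 0.5831 = 3243659.1628 W

3243659.1628 W


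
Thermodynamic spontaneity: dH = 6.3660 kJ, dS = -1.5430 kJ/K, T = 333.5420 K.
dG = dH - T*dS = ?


T*dS = 333.5420 * -1.5430 = -514.6553 kJ
dG = 6.3660 + 514.6553 = 521.0213 kJ (non-spontaneous)

dG = 521.0213 kJ, non-spontaneous


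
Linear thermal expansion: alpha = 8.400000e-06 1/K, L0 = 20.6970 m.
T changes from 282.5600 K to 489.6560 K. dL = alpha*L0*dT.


dT = 207.0960 K
dL = 8.400000e-06 * 20.6970 * 207.0960 = 0.036005 m
L_final = 20.733005 m

dL = 0.036005 m


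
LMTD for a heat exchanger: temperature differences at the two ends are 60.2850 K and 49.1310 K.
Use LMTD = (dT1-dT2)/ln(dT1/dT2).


dT1/dT2 = 1.2270
ln(dT1/dT2) = 0.2046
LMTD = 11.1540 / 0.2046 = 54.5180 K

54.5180 K


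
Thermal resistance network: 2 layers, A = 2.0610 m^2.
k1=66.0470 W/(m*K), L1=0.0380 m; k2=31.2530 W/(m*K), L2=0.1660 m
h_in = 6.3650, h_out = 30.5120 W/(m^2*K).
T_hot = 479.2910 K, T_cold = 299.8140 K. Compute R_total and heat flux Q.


R_conv_in = 1/(6.3650*2.0610) = 0.0762
R_1 = 0.0380/(66.0470*2.0610) = 0.0003
R_2 = 0.1660/(31.2530*2.0610) = 0.0026
R_conv_out = 1/(30.5120*2.0610) = 0.0159
R_total = 0.0950 K/W
Q = 179.4770 / 0.0950 = 1889.4726 W

R_total = 0.0950 K/W, Q = 1889.4726 W


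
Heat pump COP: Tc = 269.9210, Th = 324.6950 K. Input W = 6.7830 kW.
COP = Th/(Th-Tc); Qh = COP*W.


COP = 324.6950 / 54.7740 = 5.9279
Qh = 5.9279 * 6.7830 = 40.2090 kW

COP = 5.9279, Qh = 40.2090 kW


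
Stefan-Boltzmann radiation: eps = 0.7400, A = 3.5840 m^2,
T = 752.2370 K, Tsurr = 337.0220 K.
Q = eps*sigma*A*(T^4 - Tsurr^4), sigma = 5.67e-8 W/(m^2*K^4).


T^4 = 3.2020e+11
Tsurr^4 = 1.2901e+10
Q = 0.7400 * 5.67e-8 * 3.5840 * 3.0730e+11 = 46210.5196 W

46210.5196 W


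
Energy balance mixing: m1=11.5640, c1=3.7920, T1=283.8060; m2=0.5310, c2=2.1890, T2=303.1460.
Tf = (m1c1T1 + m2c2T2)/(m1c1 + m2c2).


num = 12797.4528
den = 45.0130
Tf = 284.3054 K

284.3054 K


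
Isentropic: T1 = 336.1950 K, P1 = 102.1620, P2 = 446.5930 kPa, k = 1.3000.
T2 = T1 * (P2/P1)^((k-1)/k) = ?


(k-1)/k = 0.2308
(P2/P1)^exp = 1.4055
T2 = 336.1950 * 1.4055 = 472.5276 K

472.5276 K


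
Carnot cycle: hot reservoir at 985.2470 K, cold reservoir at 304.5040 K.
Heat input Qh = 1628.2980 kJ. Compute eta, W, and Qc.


eta = 1 - 304.5040/985.2470 = 0.6909
W = 0.6909 * 1628.2980 = 1125.0503 kJ
Qc = 1628.2980 - 1125.0503 = 503.2477 kJ

eta = 69.0936%, W = 1125.0503 kJ, Qc = 503.2477 kJ


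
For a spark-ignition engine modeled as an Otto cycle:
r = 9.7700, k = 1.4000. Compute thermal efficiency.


r^(k-1) = 2.4886
eta = 1 - 1/2.4886 = 0.5982 = 59.8170%

59.8170%


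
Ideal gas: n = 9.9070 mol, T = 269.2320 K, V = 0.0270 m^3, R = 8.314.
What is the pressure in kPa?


P = nRT/V = 9.9070 * 8.314 * 269.2320 / 0.0270
= 22175.7778 / 0.0270 = 821325.1022 Pa = 821.3251 kPa

821.3251 kPa


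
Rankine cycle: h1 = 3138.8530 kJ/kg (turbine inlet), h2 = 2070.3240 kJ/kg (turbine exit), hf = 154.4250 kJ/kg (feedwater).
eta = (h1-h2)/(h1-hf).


W = 1068.5290 kJ/kg
Q_in = 2984.4280 kJ/kg
eta = 0.3580 = 35.8035%

eta = 35.8035%


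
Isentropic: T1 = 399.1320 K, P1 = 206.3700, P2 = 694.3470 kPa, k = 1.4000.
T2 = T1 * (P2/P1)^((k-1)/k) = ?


(k-1)/k = 0.2857
(P2/P1)^exp = 1.4143
T2 = 399.1320 * 1.4143 = 564.5052 K

564.5052 K


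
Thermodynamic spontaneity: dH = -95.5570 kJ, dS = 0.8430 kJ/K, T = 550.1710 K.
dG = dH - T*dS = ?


T*dS = 550.1710 * 0.8430 = 463.7942 kJ
dG = -95.5570 - 463.7942 = -559.3512 kJ (spontaneous)

dG = -559.3512 kJ, spontaneous


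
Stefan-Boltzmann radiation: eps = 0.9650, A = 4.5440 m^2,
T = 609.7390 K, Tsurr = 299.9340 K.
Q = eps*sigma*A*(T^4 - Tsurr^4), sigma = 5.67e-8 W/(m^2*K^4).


T^4 = 1.3822e+11
Tsurr^4 = 8.0929e+09
Q = 0.9650 * 5.67e-8 * 4.5440 * 1.3013e+11 = 32353.5433 W

32353.5433 W


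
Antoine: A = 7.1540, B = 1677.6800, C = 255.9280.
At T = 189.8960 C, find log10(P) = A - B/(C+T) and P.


C+T = 445.8240
B/(C+T) = 3.7631
log10(P) = 7.1540 - 3.7631 = 3.3909
P = 10^3.3909 = 2459.8049 mmHg

2459.8049 mmHg


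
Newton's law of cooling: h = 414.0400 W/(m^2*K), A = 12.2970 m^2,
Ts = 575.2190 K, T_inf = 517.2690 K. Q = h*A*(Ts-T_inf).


dT = 57.9500 K
Q = 414.0400 * 12.2970 * 57.9500 = 295049.5205 W

295049.5205 W


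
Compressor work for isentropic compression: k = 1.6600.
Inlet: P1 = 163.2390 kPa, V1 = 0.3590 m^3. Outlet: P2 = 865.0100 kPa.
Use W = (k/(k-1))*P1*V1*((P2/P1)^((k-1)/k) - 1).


(k-1)/k = 0.3976
(P2/P1)^exp = 1.9406
W = 2.5152 * 163.2390 * 0.3590 * (1.9406 - 1) = 138.6382 kJ

138.6382 kJ


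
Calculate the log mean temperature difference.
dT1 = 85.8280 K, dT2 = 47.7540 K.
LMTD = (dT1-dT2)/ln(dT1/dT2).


dT1/dT2 = 1.7973
ln(dT1/dT2) = 0.5863
LMTD = 38.0740 / 0.5863 = 64.9414 K

64.9414 K


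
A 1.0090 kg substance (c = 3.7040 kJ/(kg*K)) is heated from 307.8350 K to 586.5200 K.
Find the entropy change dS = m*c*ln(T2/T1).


T2/T1 = 1.9053
ln(T2/T1) = 0.6446
dS = 1.0090 * 3.7040 * 0.6446 = 2.4092 kJ/K

2.4092 kJ/K


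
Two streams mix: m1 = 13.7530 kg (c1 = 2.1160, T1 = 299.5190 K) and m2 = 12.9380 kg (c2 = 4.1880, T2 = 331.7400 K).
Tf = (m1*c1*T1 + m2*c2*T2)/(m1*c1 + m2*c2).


num = 26691.5209
den = 83.2857
Tf = 320.4815 K

320.4815 K


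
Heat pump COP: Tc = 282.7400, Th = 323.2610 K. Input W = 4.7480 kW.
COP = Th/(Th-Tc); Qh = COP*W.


COP = 323.2610 / 40.5210 = 7.9776
Qh = 7.9776 * 4.7480 = 37.8777 kW

COP = 7.9776, Qh = 37.8777 kW


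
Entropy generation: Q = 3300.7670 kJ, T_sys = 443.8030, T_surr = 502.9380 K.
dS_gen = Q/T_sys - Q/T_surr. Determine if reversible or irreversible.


dS_sys = 3300.7670/443.8030 = 7.4375 kJ/K
dS_surr = -3300.7670/502.9380 = -6.5630 kJ/K
dS_gen = 7.4375 - 6.5630 = 0.8745 kJ/K (irreversible)

dS_gen = 0.8745 kJ/K, irreversible


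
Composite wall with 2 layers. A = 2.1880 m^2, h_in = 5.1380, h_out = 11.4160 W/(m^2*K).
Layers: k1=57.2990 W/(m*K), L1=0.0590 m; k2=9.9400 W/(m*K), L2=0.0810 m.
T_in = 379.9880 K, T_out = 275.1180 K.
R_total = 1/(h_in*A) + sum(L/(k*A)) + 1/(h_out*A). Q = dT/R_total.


R_conv_in = 1/(5.1380*2.1880) = 0.0890
R_1 = 0.0590/(57.2990*2.1880) = 0.0005
R_2 = 0.0810/(9.9400*2.1880) = 0.0037
R_conv_out = 1/(11.4160*2.1880) = 0.0400
R_total = 0.1332 K/W
Q = 104.8700 / 0.1332 = 787.4161 W

R_total = 0.1332 K/W, Q = 787.4161 W


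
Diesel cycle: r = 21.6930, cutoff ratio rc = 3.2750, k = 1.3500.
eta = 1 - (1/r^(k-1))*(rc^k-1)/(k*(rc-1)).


r^(k-1) = 2.9357
rc^k = 4.9606
eta = 0.5607 = 56.0726%

56.0726%


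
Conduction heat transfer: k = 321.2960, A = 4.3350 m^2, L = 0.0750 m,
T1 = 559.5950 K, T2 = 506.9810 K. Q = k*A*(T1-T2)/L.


dT = 52.6140 K
Q = 321.2960 * 4.3350 * 52.6140 / 0.0750 = 977089.7956 W

977089.7956 W


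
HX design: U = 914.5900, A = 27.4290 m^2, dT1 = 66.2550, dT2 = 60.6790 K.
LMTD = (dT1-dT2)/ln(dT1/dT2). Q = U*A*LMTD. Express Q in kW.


LMTD = 63.4262 K
Q = 914.5900 * 27.4290 * 63.4262 = 1591126.8590 W = 1591.1269 kW

1591.1269 kW


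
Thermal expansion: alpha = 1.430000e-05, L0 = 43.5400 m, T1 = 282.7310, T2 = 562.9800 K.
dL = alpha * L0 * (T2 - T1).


dT = 280.2490 K
dL = 1.430000e-05 * 43.5400 * 280.2490 = 0.174489 m
L_final = 43.714489 m

dL = 0.174489 m


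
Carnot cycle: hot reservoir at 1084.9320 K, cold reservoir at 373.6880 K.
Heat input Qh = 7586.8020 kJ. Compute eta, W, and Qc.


eta = 1 - 373.6880/1084.9320 = 0.6556
W = 0.6556 * 7586.8020 = 4973.6457 kJ
Qc = 7586.8020 - 4973.6457 = 2613.1563 kJ

eta = 65.5566%, W = 4973.6457 kJ, Qc = 2613.1563 kJ


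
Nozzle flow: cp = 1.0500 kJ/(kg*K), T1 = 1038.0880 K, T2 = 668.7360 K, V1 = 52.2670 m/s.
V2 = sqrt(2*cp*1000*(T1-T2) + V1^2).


dT = 369.3520 K
2*cp*1000*dT = 775639.2000
V1^2 = 2731.8393
V2 = sqrt(778371.0393) = 882.2534 m/s

882.2534 m/s


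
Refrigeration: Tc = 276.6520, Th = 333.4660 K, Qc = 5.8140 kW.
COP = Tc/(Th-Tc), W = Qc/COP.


COP = 276.6520 / 56.8140 = 4.8694
W = 5.8140 / 4.8694 = 1.1940 kW

COP = 4.8694, W = 1.1940 kW


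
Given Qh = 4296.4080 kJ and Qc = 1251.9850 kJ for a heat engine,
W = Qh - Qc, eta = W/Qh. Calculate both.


W = 4296.4080 - 1251.9850 = 3044.4230 kJ
eta = 3044.4230 / 4296.4080 = 0.7086 = 70.8597%

W = 3044.4230 kJ, eta = 70.8597%


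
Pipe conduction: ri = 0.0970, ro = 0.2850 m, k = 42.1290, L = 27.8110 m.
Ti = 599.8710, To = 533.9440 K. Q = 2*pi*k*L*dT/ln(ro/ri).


dT = 65.9270 K
ln(ro/ri) = 1.0778
Q = 2*pi*42.1290*27.8110*65.9270 / 1.0778 = 450309.9488 W

450309.9488 W


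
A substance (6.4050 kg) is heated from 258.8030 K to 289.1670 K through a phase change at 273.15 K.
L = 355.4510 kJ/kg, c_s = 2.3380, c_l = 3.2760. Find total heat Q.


Q1 (sensible, solid) = 6.4050 * 2.3380 * 14.3470 = 214.8447 kJ
Q2 (latent) = 6.4050 * 355.4510 = 2276.6637 kJ
Q3 (sensible, liquid) = 6.4050 * 3.2760 * 16.0170 = 336.0812 kJ
Q_total = 2827.5896 kJ

2827.5896 kJ


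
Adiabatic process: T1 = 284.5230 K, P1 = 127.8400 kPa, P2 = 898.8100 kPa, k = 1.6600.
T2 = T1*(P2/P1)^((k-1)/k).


(k-1)/k = 0.3976
(P2/P1)^exp = 2.1715
T2 = 284.5230 * 2.1715 = 617.8412 K

617.8412 K


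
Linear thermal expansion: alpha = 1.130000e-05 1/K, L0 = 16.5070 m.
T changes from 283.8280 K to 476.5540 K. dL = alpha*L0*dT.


dT = 192.7260 K
dL = 1.130000e-05 * 16.5070 * 192.7260 = 0.035949 m
L_final = 16.542949 m

dL = 0.035949 m


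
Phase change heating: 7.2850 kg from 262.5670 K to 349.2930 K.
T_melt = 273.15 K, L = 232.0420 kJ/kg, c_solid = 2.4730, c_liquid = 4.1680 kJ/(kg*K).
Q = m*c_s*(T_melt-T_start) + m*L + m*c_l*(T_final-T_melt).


Q1 (sensible, solid) = 7.2850 * 2.4730 * 10.5830 = 190.6613 kJ
Q2 (latent) = 7.2850 * 232.0420 = 1690.4260 kJ
Q3 (sensible, liquid) = 7.2850 * 4.1680 * 76.1430 = 2311.9969 kJ
Q_total = 4193.0841 kJ

4193.0841 kJ


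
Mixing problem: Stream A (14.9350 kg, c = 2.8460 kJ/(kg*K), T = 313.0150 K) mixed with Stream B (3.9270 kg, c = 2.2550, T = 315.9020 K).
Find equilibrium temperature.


num = 16102.1395
den = 51.3604
Tf = 313.5128 K

313.5128 K


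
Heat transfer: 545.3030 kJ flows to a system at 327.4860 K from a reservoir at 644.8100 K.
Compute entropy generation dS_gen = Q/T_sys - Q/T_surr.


dS_sys = 545.3030/327.4860 = 1.6651 kJ/K
dS_surr = -545.3030/644.8100 = -0.8457 kJ/K
dS_gen = 1.6651 - 0.8457 = 0.8194 kJ/K (irreversible)

dS_gen = 0.8194 kJ/K, irreversible


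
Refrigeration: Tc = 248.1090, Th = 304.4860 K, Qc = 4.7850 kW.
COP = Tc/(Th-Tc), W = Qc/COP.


COP = 248.1090 / 56.3770 = 4.4009
W = 4.7850 / 4.4009 = 1.0873 kW

COP = 4.4009, W = 1.0873 kW


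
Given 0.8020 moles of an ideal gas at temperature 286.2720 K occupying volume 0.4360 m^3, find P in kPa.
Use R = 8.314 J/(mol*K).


P = nRT/V = 0.8020 * 8.314 * 286.2720 / 0.4360
= 1908.8125 / 0.4360 = 4378.0102 Pa = 4.3780 kPa

4.3780 kPa


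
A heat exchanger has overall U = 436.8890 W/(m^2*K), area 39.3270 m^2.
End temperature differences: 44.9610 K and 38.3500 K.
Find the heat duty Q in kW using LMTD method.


LMTD = 41.5679 K
Q = 436.8890 * 39.3270 * 41.5679 = 714200.5948 W = 714.2006 kW

714.2006 kW


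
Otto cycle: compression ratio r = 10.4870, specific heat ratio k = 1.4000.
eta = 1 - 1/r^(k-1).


r^(k-1) = 2.5601
eta = 1 - 1/2.5601 = 0.6094 = 60.9393%

60.9393%


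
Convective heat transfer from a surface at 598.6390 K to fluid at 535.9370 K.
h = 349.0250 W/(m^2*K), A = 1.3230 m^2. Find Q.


dT = 62.7020 K
Q = 349.0250 * 1.3230 * 62.7020 = 28953.2802 W

28953.2802 W


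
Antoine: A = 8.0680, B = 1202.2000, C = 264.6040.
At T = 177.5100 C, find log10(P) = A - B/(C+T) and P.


C+T = 442.1140
B/(C+T) = 2.7192
log10(P) = 8.0680 - 2.7192 = 5.3488
P = 10^5.3488 = 223250.1873 mmHg

223250.1873 mmHg


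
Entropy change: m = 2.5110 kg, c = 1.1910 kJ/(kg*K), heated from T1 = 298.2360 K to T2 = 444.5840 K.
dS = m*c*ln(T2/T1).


T2/T1 = 1.4907
ln(T2/T1) = 0.3993
dS = 2.5110 * 1.1910 * 0.3993 = 1.1940 kJ/K

1.1940 kJ/K


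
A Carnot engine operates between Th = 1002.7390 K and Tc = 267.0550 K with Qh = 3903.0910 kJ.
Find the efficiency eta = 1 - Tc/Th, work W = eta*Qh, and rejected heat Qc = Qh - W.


eta = 1 - 267.0550/1002.7390 = 0.7337
W = 0.7337 * 3903.0910 = 2863.5982 kJ
Qc = 3903.0910 - 2863.5982 = 1039.4928 kJ

eta = 73.3674%, W = 2863.5982 kJ, Qc = 1039.4928 kJ


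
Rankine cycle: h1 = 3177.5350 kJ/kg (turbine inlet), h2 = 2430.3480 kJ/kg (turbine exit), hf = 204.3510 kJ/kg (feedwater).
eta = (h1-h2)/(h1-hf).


W = 747.1870 kJ/kg
Q_in = 2973.1840 kJ/kg
eta = 0.2513 = 25.1309%

eta = 25.1309%


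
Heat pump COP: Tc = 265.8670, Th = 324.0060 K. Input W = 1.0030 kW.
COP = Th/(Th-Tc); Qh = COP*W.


COP = 324.0060 / 58.1390 = 5.5730
Qh = 5.5730 * 1.0030 = 5.5897 kW

COP = 5.5730, Qh = 5.5897 kW


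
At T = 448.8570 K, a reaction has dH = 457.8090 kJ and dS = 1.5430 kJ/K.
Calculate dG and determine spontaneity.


T*dS = 448.8570 * 1.5430 = 692.5864 kJ
dG = 457.8090 - 692.5864 = -234.7774 kJ (spontaneous)

dG = -234.7774 kJ, spontaneous


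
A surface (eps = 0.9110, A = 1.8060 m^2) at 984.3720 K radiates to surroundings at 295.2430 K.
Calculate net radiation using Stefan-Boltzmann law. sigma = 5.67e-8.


T^4 = 9.3894e+11
Tsurr^4 = 7.5983e+09
Q = 0.9110 * 5.67e-8 * 1.8060 * 9.3134e+11 = 86881.5127 W

86881.5127 W


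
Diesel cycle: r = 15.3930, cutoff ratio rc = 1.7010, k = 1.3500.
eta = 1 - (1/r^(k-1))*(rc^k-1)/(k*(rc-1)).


r^(k-1) = 2.6035
rc^k = 2.0486
eta = 0.5744 = 57.4419%

57.4419%


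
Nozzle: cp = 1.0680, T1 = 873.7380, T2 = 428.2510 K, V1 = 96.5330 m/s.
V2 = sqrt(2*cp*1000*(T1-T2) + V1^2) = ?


dT = 445.4870 K
2*cp*1000*dT = 951560.2320
V1^2 = 9318.6201
V2 = sqrt(960878.8521) = 980.2443 m/s

980.2443 m/s


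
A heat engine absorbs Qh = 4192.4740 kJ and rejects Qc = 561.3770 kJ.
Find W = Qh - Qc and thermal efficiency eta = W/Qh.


W = 4192.4740 - 561.3770 = 3631.0970 kJ
eta = 3631.0970 / 4192.4740 = 0.8661 = 86.6099%

W = 3631.0970 kJ, eta = 86.6099%


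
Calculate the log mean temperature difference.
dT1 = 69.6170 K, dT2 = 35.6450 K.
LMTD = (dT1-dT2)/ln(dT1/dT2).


dT1/dT2 = 1.9531
ln(dT1/dT2) = 0.6694
LMTD = 33.9720 / 0.6694 = 50.7499 K

50.7499 K


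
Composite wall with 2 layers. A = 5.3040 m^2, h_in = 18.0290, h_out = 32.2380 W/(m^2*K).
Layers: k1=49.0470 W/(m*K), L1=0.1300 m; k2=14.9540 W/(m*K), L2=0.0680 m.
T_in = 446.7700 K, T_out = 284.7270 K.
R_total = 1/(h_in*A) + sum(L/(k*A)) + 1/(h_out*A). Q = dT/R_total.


R_conv_in = 1/(18.0290*5.3040) = 0.0105
R_1 = 0.1300/(49.0470*5.3040) = 0.0005
R_2 = 0.0680/(14.9540*5.3040) = 0.0009
R_conv_out = 1/(32.2380*5.3040) = 0.0058
R_total = 0.0177 K/W
Q = 162.0430 / 0.0177 = 9174.2735 W

R_total = 0.0177 K/W, Q = 9174.2735 W


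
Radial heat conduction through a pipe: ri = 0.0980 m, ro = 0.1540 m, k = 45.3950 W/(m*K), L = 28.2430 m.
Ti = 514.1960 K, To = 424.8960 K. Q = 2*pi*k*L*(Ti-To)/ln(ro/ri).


dT = 89.3000 K
ln(ro/ri) = 0.4520
Q = 2*pi*45.3950*28.2430*89.3000 / 0.4520 = 1591571.0564 W

1591571.0564 W


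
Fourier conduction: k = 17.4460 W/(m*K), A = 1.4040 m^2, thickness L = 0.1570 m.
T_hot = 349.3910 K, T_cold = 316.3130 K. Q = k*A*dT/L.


dT = 33.0780 K
Q = 17.4460 * 1.4040 * 33.0780 / 0.1570 = 5160.6281 W

5160.6281 W


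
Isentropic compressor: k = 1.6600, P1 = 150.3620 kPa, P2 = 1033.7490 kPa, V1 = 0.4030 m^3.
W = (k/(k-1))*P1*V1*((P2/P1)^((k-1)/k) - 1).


(k-1)/k = 0.3976
(P2/P1)^exp = 2.1523
W = 2.5152 * 150.3620 * 0.4030 * (2.1523 - 1) = 175.6123 kJ

175.6123 kJ


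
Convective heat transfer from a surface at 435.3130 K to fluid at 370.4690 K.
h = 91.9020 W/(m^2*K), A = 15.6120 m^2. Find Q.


dT = 64.8440 K
Q = 91.9020 * 15.6120 * 64.8440 = 93036.4868 W

93036.4868 W


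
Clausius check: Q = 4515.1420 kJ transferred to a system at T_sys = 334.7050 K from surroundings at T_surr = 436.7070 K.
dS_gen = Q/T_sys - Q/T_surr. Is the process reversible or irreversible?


dS_sys = 4515.1420/334.7050 = 13.4899 kJ/K
dS_surr = -4515.1420/436.7070 = -10.3391 kJ/K
dS_gen = 13.4899 - 10.3391 = 3.1509 kJ/K (irreversible)

dS_gen = 3.1509 kJ/K, irreversible


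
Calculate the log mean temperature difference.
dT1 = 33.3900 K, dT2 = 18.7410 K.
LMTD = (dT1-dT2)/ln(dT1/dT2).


dT1/dT2 = 1.7817
ln(dT1/dT2) = 0.5775
LMTD = 14.6490 / 0.5775 = 25.3644 K

25.3644 K


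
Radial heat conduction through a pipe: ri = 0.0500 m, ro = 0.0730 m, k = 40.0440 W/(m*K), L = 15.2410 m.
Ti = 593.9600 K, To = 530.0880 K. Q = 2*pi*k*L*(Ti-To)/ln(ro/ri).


dT = 63.8720 K
ln(ro/ri) = 0.3784
Q = 2*pi*40.0440*15.2410*63.8720 / 0.3784 = 647214.6750 W

647214.6750 W


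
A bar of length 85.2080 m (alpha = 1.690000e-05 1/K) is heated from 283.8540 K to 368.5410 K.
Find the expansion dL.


dT = 84.6870 K
dL = 1.690000e-05 * 85.2080 * 84.6870 = 0.121951 m
L_final = 85.329951 m

dL = 0.121951 m


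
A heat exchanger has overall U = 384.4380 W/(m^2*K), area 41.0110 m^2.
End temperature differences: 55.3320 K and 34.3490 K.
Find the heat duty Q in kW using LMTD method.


LMTD = 44.0100 K
Q = 384.4380 * 41.0110 * 44.0100 = 693869.1661 W = 693.8692 kW

693.8692 kW


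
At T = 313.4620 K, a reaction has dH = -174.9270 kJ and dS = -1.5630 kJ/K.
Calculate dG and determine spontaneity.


T*dS = 313.4620 * -1.5630 = -489.9411 kJ
dG = -174.9270 + 489.9411 = 315.0141 kJ (non-spontaneous)

dG = 315.0141 kJ, non-spontaneous


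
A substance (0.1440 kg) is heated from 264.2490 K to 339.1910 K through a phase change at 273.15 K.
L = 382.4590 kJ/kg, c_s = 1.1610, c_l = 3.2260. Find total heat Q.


Q1 (sensible, solid) = 0.1440 * 1.1610 * 8.9010 = 1.4881 kJ
Q2 (latent) = 0.1440 * 382.4590 = 55.0741 kJ
Q3 (sensible, liquid) = 0.1440 * 3.2260 * 66.0410 = 30.6790 kJ
Q_total = 87.2412 kJ

87.2412 kJ


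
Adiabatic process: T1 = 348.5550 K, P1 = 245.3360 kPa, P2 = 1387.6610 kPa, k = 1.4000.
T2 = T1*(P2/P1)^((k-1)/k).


(k-1)/k = 0.2857
(P2/P1)^exp = 1.6406
T2 = 348.5550 * 1.6406 = 571.8441 K

571.8441 K


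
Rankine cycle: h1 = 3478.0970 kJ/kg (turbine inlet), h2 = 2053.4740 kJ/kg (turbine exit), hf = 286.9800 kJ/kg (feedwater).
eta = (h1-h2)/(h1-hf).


W = 1424.6230 kJ/kg
Q_in = 3191.1170 kJ/kg
eta = 0.4464 = 44.6434%

eta = 44.6434%


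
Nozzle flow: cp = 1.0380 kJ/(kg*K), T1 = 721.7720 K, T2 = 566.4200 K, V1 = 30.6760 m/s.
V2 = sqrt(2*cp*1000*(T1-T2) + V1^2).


dT = 155.3520 K
2*cp*1000*dT = 322510.7520
V1^2 = 941.0170
V2 = sqrt(323451.7690) = 568.7282 m/s

568.7282 m/s


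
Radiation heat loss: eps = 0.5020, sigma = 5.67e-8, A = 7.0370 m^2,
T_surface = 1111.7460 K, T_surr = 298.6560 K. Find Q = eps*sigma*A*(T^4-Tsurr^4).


T^4 = 1.5276e+12
Tsurr^4 = 7.9558e+09
Q = 0.5020 * 5.67e-8 * 7.0370 * 1.5197e+12 = 304389.0021 W

304389.0021 W


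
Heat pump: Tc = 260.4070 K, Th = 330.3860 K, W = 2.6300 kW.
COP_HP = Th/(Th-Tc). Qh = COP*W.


COP = 330.3860 / 69.9790 = 4.7212
Qh = 4.7212 * 2.6300 = 12.4168 kW

COP = 4.7212, Qh = 12.4168 kW


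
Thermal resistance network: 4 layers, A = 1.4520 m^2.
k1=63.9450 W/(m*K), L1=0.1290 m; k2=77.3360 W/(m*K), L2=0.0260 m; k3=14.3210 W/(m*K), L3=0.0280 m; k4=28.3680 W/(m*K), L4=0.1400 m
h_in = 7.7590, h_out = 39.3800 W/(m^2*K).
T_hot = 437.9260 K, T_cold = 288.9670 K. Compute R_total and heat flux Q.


R_conv_in = 1/(7.7590*1.4520) = 0.0888
R_1 = 0.1290/(63.9450*1.4520) = 0.0014
R_2 = 0.0260/(77.3360*1.4520) = 0.0002
R_3 = 0.0280/(14.3210*1.4520) = 0.0013
R_4 = 0.1400/(28.3680*1.4520) = 0.0034
R_conv_out = 1/(39.3800*1.4520) = 0.0175
R_total = 0.1126 K/W
Q = 148.9590 / 0.1126 = 1322.7030 W

R_total = 0.1126 K/W, Q = 1322.7030 W


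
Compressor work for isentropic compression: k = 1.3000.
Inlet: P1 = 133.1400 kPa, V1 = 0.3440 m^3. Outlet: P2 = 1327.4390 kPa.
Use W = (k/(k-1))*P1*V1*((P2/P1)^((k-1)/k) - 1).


(k-1)/k = 0.2308
(P2/P1)^exp = 1.7001
W = 4.3333 * 133.1400 * 0.3440 * (1.7001 - 1) = 138.9440 kJ

138.9440 kJ


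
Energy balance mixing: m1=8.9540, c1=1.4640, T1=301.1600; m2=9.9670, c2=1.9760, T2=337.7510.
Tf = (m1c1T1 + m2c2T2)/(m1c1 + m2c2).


num = 10599.7385
den = 32.8034
Tf = 323.1288 K

323.1288 K


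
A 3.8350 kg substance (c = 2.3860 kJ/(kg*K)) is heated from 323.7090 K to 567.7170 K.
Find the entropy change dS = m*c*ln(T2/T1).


T2/T1 = 1.7538
ln(T2/T1) = 0.5618
dS = 3.8350 * 2.3860 * 0.5618 = 5.1404 kJ/K

5.1404 kJ/K


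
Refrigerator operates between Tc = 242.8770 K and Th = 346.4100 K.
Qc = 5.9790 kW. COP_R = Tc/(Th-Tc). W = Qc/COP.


COP = 242.8770 / 103.5330 = 2.3459
W = 5.9790 / 2.3459 = 2.5487 kW

COP = 2.3459, W = 2.5487 kW
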